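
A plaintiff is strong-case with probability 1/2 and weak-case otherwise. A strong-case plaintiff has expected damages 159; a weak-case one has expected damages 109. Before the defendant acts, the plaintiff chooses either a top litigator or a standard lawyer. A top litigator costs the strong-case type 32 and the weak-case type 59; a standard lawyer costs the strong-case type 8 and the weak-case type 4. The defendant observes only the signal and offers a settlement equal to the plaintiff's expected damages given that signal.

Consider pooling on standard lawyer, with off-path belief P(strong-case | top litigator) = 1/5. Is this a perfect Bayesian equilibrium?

On the equilibrium path (standard lawyer) the defendant holds the prior 1/2 and pays 1/2·159 + 1/2·109 = 134. Off-path (top litigator) belief 1/5 gives 1/5·159 + 4/5·109 = 119.
Strong-case: standard lawyer gives 134 − 8 = 126; top litigator gives 119 − 32 = 87. Stays. ✓
Weak-case: standard lawyer gives 134 − 4 = 130; top litigator gives 119 − 59 = 60. Stays. ✓
Beliefs are Bayes-consistent on-path and both types best-respond.

Yes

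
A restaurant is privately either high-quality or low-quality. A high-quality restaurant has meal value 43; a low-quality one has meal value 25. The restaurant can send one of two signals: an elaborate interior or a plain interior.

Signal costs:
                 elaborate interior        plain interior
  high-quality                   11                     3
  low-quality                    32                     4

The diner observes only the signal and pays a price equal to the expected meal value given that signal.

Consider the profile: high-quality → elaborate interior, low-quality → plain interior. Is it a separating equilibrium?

If types separate, elaborate interior earns payment 43 and plain interior earns 25.
High-quality: elaborate interior gives 43 − 11 = 32; plain interior gives 25 − 3 = 22. No deviation. ✓
Low-quality: plain interior gives 25 − 4 = 21; elaborate interior gives 43 − 32 = 11. No deviation. ✓
Both incentive constraints hold.

Yes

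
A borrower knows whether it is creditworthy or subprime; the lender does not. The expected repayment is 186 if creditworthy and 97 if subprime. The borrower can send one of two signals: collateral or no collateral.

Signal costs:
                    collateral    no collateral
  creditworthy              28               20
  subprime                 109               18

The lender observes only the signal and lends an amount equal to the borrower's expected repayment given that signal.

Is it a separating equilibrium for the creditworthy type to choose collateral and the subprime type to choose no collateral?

Yes

Under separation the lender infers type exactly: collateral → creditworthy (pays 186), no collateral → subprime (pays 97).
Creditworthy: collateral gives 186 − 28 = 158; no collateral gives 97 − 20 = 77. No deviation. ✓
Subprime: no collateral gives 97 − 18 = 79; collateral gives 186 − 109 = 77. No deviation. ✓
Neither type gains from mimicking the other.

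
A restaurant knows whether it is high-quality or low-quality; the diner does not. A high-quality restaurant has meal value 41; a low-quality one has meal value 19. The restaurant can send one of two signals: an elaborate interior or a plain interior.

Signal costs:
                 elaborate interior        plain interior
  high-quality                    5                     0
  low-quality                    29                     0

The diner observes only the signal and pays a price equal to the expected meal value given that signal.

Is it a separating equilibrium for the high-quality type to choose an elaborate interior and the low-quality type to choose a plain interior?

Under separation the diner infers type exactly: elaborate interior → high-quality (pays 41), plain interior → low-quality (pays 19).
High-quality: elaborate interior gives 41 − 5 = 36; plain interior gives 19 − 0 = 19. No deviation. ✓
Low-quality: plain interior gives 19 − 0 = 19; elaborate interior gives 41 − 29 = 12. No deviation. ✓
Neither type gains from mimicking the other.

Yes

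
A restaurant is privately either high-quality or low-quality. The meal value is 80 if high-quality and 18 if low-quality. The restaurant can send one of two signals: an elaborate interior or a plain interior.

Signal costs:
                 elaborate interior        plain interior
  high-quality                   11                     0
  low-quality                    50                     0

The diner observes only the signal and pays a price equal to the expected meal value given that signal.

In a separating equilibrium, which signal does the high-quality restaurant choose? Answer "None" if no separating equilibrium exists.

None

Try high-quality → elaborate interior, low-quality → plain interior:
  If types separate, elaborate interior earns payment 80 and plain interior earns 18.
  High-quality: elaborate interior gives 80 − 11 = 69; plain interior gives 18 − 0 = 18. No deviation. ✓
  Low-quality: plain interior gives 18 − 0 = 18; elaborate interior gives 80 − 50 = 30. Would deviate. ✗
Try high-quality → plain interior, low-quality → elaborate interior:
  If types separate, plain interior earns payment 80 and elaborate interior earns 18.
  High-quality: plain interior gives 80 − 0 = 80; elaborate interior gives 18 − 11 = 7. No deviation. ✓
  Low-quality: elaborate interior gives 18 − 50 = -32; plain interior gives 80 − 0 = 80. Would deviate. ✗
Neither assignment is incentive-compatible.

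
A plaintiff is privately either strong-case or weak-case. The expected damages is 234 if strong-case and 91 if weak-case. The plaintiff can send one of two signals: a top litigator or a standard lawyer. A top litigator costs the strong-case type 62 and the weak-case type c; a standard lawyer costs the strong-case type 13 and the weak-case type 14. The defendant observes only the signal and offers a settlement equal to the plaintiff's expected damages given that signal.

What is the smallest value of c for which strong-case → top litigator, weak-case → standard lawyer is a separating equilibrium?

Under separation: top litigator → strong-case (pays 234); standard lawyer → weak-case (pays 91).
Strong-case: 234 − 62 = 172 ≥ 91 − 13 = 78. Holds regardless of c. ✓
Weak-case: 91 − 14 ≥ 234 − c, so c ≥ 234 − 77 = 157.

157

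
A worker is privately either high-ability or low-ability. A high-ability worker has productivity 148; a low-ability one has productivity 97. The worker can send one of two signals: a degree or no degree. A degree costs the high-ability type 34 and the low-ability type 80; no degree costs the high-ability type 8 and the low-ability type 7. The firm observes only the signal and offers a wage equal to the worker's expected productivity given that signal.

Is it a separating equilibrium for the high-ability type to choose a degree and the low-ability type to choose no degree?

If types separate, degree earns payment 148 and no degree earns 97.
High-ability: degree gives 148 − 34 = 114; no degree gives 97 − 8 = 89. No deviation. ✓
Low-ability: no degree gives 97 − 7 = 90; degree gives 148 − 80 = 68. No deviation. ✓
Both incentive constraints hold.

Yes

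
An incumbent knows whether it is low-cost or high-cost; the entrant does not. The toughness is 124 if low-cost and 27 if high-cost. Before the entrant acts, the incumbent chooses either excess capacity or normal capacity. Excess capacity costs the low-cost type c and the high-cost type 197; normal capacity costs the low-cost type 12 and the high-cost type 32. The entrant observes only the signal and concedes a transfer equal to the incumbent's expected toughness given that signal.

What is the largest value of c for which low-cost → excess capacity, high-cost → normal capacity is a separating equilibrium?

Under separation: excess capacity → low-cost (pays 124); normal capacity → high-cost (pays 27).
High-cost: 27 − 32 = -5 ≥ 124 − 197 = -73. Holds regardless of c. ✓
Low-cost: 124 − c ≥ 27 − 12, so c ≤ 124 − 15 = 109.

109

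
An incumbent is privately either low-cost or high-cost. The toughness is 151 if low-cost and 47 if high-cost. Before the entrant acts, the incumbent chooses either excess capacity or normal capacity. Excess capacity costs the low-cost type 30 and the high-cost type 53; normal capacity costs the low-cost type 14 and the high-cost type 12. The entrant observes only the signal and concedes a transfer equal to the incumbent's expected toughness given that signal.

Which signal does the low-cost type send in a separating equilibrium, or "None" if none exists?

Try low-cost → excess capacity, high-cost → normal capacity:
  If types separate, excess capacity earns payment 151 and normal capacity earns 47.
  Low-cost: excess capacity gives 151 − 30 = 121; normal capacity gives 47 − 14 = 33. No deviation. ✓
  High-cost: normal capacity gives 47 − 12 = 35; excess capacity gives 151 − 53 = 98. Would deviate. ✗
Try low-cost → normal capacity, high-cost → excess capacity:
  If types separate, normal capacity earns payment 151 and excess capacity earns 47.
  Low-cost: normal capacity gives 151 − 14 = 137; excess capacity gives 47 − 30 = 17. No deviation. ✓
  High-cost: excess capacity gives 47 − 53 = -6; normal capacity gives 151 − 12 = 139. Would deviate. ✗
Neither assignment is incentive-compatible.

None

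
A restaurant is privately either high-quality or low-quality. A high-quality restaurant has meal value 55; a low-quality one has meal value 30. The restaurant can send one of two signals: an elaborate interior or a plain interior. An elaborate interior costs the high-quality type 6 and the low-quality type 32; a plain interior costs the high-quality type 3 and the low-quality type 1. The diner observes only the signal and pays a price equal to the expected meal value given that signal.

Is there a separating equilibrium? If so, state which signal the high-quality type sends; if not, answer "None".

elaborate interior

Try high-quality → elaborate interior, low-quality → plain interior:
  If types separate, elaborate interior earns payment 55 and plain interior earns 30.
  High-quality: elaborate interior gives 55 − 6 = 49; plain interior gives 30 − 3 = 27. No deviation. ✓
  Low-quality: plain interior gives 30 − 1 = 29; elaborate interior gives 55 − 32 = 23. No deviation. ✓
Both hold — the high-quality type sends elaborate interior.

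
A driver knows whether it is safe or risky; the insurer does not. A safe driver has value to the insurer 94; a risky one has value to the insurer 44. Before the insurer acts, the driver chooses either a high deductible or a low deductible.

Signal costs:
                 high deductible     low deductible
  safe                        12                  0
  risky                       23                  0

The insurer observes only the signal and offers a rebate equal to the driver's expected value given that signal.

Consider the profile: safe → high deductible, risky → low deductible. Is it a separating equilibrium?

If types separate, high deductible earns payment 94 and low deductible earns 44.
Safe: high deductible gives 94 − 12 = 82; low deductible gives 44 − 0 = 44. No deviation. ✓
Risky: low deductible gives 44 − 0 = 44; high deductible gives 94 − 23 = 71. Would deviate. ✗

No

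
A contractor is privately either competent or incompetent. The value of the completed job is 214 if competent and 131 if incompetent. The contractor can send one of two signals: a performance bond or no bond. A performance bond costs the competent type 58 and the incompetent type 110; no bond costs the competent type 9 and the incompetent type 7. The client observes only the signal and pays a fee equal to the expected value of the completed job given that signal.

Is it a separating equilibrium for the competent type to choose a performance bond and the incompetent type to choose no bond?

Yes

If types separate, bond earns payment 214 and no bond earns 131.
Competent: bond gives 214 − 58 = 156; no bond gives 131 − 9 = 122. No deviation. ✓
Incompetent: no bond gives 131 − 7 = 124; bond gives 214 − 110 = 104. No deviation. ✓
Both incentive constraints hold.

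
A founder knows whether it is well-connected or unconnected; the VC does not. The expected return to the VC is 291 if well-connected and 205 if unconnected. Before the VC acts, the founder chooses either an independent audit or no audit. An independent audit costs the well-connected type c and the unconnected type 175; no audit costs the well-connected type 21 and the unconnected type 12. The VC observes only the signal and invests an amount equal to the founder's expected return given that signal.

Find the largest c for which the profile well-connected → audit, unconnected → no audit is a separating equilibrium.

107

Under separation: audit → well-connected (pays 291); no audit → unconnected (pays 205).
Unconnected: 205 − 12 = 193 ≥ 291 − 175 = 116. Holds regardless of c. ✓
Well-connected: 291 − c ≥ 205 − 21, so c ≤ 291 − 184 = 107.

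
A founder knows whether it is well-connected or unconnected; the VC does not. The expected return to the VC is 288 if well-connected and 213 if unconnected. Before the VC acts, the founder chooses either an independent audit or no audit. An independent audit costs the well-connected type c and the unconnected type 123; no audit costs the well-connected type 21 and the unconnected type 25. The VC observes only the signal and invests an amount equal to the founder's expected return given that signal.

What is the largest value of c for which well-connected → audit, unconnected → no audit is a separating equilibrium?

Under separation: audit → well-connected (pays 288); no audit → unconnected (pays 213).
Unconnected: 213 − 25 = 188 ≥ 288 − 123 = 165. Holds regardless of c. ✓
Well-connected: 288 − c ≥ 213 − 21, so c ≤ 288 − 192 = 96.

96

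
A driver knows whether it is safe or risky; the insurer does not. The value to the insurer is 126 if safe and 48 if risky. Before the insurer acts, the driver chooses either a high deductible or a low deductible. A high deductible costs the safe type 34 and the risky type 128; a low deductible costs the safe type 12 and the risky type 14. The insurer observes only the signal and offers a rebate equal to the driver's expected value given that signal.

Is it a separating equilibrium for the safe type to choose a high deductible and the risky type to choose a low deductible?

If types separate, high deductible earns payment 126 and low deductible earns 48.
Safe: high deductible gives 126 − 34 = 92; low deductible gives 48 − 12 = 36. No deviation. ✓
Risky: low deductible gives 48 − 14 = 34; high deductible gives 126 − 128 = -2. No deviation. ✓
Both incentive constraints hold.

Yes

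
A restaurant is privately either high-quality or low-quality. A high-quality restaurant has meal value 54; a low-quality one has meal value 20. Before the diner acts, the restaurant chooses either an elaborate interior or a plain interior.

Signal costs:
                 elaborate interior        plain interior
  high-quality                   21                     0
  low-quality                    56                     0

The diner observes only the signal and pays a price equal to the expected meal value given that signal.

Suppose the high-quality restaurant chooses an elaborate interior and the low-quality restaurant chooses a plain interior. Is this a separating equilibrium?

If types separate, elaborate interior earns payment 54 and plain interior earns 20.
High-quality: elaborate interior gives 54 − 21 = 33; plain interior gives 20 − 0 = 20. No deviation. ✓
Low-quality: plain interior gives 20 − 0 = 20; elaborate interior gives 54 − 56 = -2. No deviation. ✓
Both incentive constraints hold.

Yes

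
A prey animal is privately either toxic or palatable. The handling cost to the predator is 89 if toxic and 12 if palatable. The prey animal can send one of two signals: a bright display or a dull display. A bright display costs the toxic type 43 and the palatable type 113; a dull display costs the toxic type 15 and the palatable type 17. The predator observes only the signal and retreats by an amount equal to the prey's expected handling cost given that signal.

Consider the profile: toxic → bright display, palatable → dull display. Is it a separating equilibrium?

Yes

If types separate, bright display earns payment 89 and dull display earns 12.
Toxic: bright display gives 89 − 43 = 46; dull display gives 12 − 15 = -3. No deviation. ✓
Palatable: dull display gives 12 − 17 = -5; bright display gives 89 − 113 = -24. No deviation. ✓
Both incentive constraints hold.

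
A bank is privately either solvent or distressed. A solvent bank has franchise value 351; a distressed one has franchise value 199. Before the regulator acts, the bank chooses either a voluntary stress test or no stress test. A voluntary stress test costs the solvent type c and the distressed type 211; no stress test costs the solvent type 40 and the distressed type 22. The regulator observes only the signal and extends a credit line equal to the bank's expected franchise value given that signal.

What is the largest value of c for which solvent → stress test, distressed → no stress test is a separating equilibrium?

Under separation: stress test → solvent (pays 351); no stress test → distressed (pays 199).
Distressed: 199 − 22 = 177 ≥ 351 − 211 = 140. Holds regardless of c. ✓
Solvent: 351 − c ≥ 199 − 40, so c ≤ 351 − 159 = 192.

192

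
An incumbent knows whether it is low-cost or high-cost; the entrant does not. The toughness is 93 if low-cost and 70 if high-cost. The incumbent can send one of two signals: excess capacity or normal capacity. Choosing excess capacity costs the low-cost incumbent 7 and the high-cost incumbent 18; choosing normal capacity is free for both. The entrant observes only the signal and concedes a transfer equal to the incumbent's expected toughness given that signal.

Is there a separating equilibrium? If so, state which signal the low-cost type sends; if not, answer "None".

None

Try low-cost → excess capacity, high-cost → normal capacity:
  If types separate, excess capacity earns payment 93 and normal capacity earns 70.
  Low-cost: excess capacity gives 93 − 7 = 86; normal capacity gives 70 − 0 = 70. No deviation. ✓
  High-cost: normal capacity gives 70 − 0 = 70; excess capacity gives 93 − 18 = 75. Would deviate. ✗
Try low-cost → normal capacity, high-cost → excess capacity:
  If types separate, normal capacity earns payment 93 and excess capacity earns 70.
  Low-cost: normal capacity gives 93 − 0 = 93; excess capacity gives 70 − 7 = 63. No deviation. ✓
  High-cost: excess capacity gives 70 − 18 = 52; normal capacity gives 93 − 0 = 93. Would deviate. ✗
Neither assignment is incentive-compatible.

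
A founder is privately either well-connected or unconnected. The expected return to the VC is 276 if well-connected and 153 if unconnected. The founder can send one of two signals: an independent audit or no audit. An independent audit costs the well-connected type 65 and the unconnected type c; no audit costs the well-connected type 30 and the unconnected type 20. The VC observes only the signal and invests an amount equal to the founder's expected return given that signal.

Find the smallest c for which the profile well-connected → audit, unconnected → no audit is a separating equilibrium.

Under separation: audit → well-connected (pays 276); no audit → unconnected (pays 153).
Well-connected: 276 − 65 = 211 ≥ 153 − 30 = 123. Holds regardless of c. ✓
Unconnected: 153 − 20 ≥ 276 − c, so c ≥ 276 − 133 = 143.

143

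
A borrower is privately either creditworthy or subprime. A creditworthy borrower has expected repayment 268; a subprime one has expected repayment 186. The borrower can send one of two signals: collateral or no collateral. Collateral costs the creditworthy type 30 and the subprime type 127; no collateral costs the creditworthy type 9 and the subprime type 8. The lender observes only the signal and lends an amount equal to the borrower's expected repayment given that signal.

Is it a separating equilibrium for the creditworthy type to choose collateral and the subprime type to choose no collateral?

Yes

Under separation the lender infers type exactly: collateral → creditworthy (pays 268), no collateral → subprime (pays 186).
Creditworthy: collateral gives 268 − 30 = 238; no collateral gives 186 − 9 = 177. No deviation. ✓
Subprime: no collateral gives 186 − 8 = 178; collateral gives 268 − 127 = 141. No deviation. ✓
Both incentive constraints hold.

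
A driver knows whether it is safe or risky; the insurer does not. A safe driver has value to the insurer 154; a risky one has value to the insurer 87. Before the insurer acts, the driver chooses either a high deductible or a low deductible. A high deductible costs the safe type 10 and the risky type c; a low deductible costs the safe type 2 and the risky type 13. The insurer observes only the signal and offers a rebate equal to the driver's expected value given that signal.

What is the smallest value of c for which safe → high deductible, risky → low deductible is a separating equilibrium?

Under separation: high deductible → safe (pays 154); low deductible → risky (pays 87).
Safe: 154 − 10 = 144 ≥ 87 − 2 = 85. Holds regardless of c. ✓
Risky: 87 − 13 ≥ 154 − c, so c ≥ 154 − 74 = 80.

80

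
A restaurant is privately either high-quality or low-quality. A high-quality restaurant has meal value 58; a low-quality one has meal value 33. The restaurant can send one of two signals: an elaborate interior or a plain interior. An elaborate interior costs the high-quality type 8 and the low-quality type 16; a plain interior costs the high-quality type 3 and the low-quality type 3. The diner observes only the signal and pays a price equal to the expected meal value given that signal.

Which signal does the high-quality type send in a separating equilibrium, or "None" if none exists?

None

Try high-quality → elaborate interior, low-quality → plain interior:
  If types separate, elaborate interior earns payment 58 and plain interior earns 33.
  High-quality: elaborate interior gives 58 − 8 = 50; plain interior gives 33 − 3 = 30. No deviation. ✓
  Low-quality: plain interior gives 33 − 3 = 30; elaborate interior gives 58 − 16 = 42. Would deviate. ✗
Try high-quality → plain interior, low-quality → elaborate interior:
  If types separate, plain interior earns payment 58 and elaborate interior earns 33.
  High-quality: plain interior gives 58 − 3 = 55; elaborate interior gives 33 − 8 = 25. No deviation. ✓
  Low-quality: elaborate interior gives 33 − 16 = 17; plain interior gives 58 − 3 = 55. Would deviate. ✗
Neither assignment is incentive-compatible.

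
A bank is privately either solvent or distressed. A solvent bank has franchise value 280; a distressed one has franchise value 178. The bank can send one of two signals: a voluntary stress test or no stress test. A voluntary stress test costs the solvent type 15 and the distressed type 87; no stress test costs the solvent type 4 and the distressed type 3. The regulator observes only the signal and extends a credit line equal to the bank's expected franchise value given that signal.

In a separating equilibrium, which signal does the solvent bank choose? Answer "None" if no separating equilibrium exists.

Try solvent → stress test, distressed → no stress test:
  If types separate, stress test earns payment 280 and no stress test earns 178.
  Solvent: stress test gives 280 − 15 = 265; no stress test gives 178 − 4 = 174. No deviation. ✓
  Distressed: no stress test gives 178 − 3 = 175; stress test gives 280 − 87 = 193. Would deviate. ✗
Try solvent → no stress test, distressed → stress test:
  If types separate, no stress test earns payment 280 and stress test earns 178.
  Solvent: no stress test gives 280 − 4 = 276; stress test gives 178 − 15 = 163. No deviation. ✓
  Distressed: stress test gives 178 − 87 = 91; no stress test gives 280 − 3 = 277. Would deviate. ✗
Neither assignment is incentive-compatible.

None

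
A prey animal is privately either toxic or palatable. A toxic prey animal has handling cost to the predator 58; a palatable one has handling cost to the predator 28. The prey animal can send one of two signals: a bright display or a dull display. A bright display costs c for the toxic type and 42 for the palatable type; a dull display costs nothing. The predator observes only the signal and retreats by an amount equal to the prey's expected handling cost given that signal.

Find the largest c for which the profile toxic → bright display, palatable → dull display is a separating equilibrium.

Under separation: bright display → toxic (pays 58); dull display → palatable (pays 28).
Palatable: 28 − 0 = 28 ≥ 58 − 42 = 16. Holds regardless of c. ✓
Toxic: 58 − c ≥ 28 − 0, so c ≤ 58 − 28 = 30.

30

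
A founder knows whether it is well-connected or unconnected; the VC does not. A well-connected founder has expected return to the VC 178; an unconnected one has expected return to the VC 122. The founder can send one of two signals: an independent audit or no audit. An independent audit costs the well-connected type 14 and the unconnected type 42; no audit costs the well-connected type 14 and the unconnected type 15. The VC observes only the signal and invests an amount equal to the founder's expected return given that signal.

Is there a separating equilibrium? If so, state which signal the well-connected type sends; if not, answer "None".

None

Try well-connected → audit, unconnected → no audit:
  If types separate, audit earns payment 178 and no audit earns 122.
  Well-connected: audit gives 178 − 14 = 164; no audit gives 122 − 14 = 108. No deviation. ✓
  Unconnected: no audit gives 122 − 15 = 107; audit gives 178 − 42 = 136. Would deviate. ✗
Try well-connected → no audit, unconnected → audit:
  If types separate, no audit earns payment 178 and audit earns 122.
  Well-connected: no audit gives 178 − 14 = 164; audit gives 122 − 14 = 108. No deviation. ✓
  Unconnected: audit gives 122 − 42 = 80; no audit gives 178 − 15 = 163. Would deviate. ✗
Neither assignment is incentive-compatible.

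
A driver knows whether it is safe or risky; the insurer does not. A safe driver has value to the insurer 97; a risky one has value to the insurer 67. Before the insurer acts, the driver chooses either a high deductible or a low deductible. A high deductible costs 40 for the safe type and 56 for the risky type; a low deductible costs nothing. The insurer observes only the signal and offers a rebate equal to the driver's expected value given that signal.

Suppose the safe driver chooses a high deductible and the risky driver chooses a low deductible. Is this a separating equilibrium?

No

Under separation the insurer infers type exactly: high deductible → safe (pays 97), low deductible → risky (pays 67).
Safe: high deductible gives 97 − 40 = 57; low deductible gives 67 − 0 = 67. Would deviate. ✗
Risky: low deductible gives 67 − 0 = 67; high deductible gives 97 − 56 = 41. No deviation. ✓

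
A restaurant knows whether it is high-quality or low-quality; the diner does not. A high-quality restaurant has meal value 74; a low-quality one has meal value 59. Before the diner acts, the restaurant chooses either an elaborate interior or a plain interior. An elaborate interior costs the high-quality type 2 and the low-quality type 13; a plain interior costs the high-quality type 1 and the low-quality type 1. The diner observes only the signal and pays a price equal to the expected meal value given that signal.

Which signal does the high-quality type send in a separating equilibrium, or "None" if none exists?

None

Try high-quality → elaborate interior, low-quality → plain interior:
  If types separate, elaborate interior earns payment 74 and plain interior earns 59.
  High-quality: elaborate interior gives 74 − 2 = 72; plain interior gives 59 − 1 = 58. No deviation. ✓
  Low-quality: plain interior gives 59 − 1 = 58; elaborate interior gives 74 − 13 = 61. Would deviate. ✗
Try high-quality → plain interior, low-quality → elaborate interior:
  If types separate, plain interior earns payment 74 and elaborate interior earns 59.
  High-quality: plain interior gives 74 − 1 = 73; elaborate interior gives 59 − 2 = 57. No deviation. ✓
  Low-quality: elaborate interior gives 59 − 13 = 46; plain interior gives 74 − 1 = 73. Would deviate. ✗
Neither assignment is incentive-compatible.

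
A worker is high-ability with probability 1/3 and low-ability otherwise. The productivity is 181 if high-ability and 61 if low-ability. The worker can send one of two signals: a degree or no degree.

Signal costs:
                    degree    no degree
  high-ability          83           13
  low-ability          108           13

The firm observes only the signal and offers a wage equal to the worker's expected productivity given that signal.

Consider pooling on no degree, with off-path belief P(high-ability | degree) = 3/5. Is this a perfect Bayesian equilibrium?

On the equilibrium path (no degree) the firm holds the prior 1/3 and pays 1/3·181 + 2/3·61 = 101. Off-path (degree) belief 3/5 gives 3/5·181 + 2/5·61 = 133.
High-ability: no degree gives 101 − 13 = 88; degree gives 133 − 83 = 50. Stays. ✓
Low-ability: no degree gives 101 − 13 = 88; degree gives 133 − 108 = 25. Stays. ✓
Beliefs are Bayes-consistent on-path and both types best-respond.

Yes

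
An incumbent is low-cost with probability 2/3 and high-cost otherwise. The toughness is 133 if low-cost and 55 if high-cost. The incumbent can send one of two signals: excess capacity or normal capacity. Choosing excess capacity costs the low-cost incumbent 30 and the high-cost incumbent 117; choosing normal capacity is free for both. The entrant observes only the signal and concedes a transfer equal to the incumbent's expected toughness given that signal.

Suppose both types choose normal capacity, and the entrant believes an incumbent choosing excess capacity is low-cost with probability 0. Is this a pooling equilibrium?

Yes

On the equilibrium path (normal capacity) the entrant holds the prior 2/3 and pays 2/3·133 + 1/3·55 = 107. Off-path (excess capacity) belief 0 gives 0·133 + 1·55 = 55.
Low-cost: normal capacity gives 107 − 0 = 107; excess capacity gives 55 − 30 = 25. Stays. ✓
High-cost: normal capacity gives 107 − 0 = 107; excess capacity gives 55 − 117 = -62. Stays. ✓
Beliefs are Bayes-consistent on-path and both types best-respond.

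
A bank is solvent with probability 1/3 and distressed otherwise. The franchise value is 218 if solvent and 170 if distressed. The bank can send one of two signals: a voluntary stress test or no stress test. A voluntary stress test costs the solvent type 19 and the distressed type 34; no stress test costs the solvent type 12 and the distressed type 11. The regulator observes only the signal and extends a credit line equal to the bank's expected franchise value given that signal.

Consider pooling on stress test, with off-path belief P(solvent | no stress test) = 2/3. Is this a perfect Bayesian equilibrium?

No

On the equilibrium path (stress test) the regulator holds the prior 1/3 and pays 1/3·218 + 2/3·170 = 186. Off-path (no stress test) belief 2/3 gives 2/3·218 + 1/3·170 = 202.
Solvent: stress test gives 186 − 19 = 167; no stress test gives 202 − 12 = 190. Deviates. ✗
Distressed: stress test gives 186 − 34 = 152; no stress test gives 202 − 11 = 191. Deviates. ✗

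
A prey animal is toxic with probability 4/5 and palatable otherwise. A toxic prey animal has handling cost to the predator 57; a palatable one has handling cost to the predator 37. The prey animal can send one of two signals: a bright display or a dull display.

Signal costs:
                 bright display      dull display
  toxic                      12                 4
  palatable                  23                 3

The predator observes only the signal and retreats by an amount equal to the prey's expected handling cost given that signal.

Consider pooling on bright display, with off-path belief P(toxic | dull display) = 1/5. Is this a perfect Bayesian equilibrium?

At the pooled signal (bright display) the predator holds the prior 4/5 and pays 4/5·57 + 1/5·37 = 53. Off-path (dull display) belief 1/5 gives 1/5·57 + 4/5·37 = 41.
Toxic: bright display gives 53 − 12 = 41; dull display gives 41 − 4 = 37. Stays. ✓
Palatable: bright display gives 53 − 23 = 30; dull display gives 41 − 3 = 38. Deviates. ✗

No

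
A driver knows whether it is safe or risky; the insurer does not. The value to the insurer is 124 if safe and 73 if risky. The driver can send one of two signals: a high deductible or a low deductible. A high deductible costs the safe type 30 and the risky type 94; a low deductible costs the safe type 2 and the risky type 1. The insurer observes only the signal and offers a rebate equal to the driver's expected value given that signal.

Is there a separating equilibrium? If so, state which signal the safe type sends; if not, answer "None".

Try safe → high deductible, risky → low deductible:
  Under separation the insurer infers type exactly: high deductible → safe (pays 124), low deductible → risky (pays 73).
  Safe: high deductible gives 124 − 30 = 94; low deductible gives 73 − 2 = 71. No deviation. ✓
  Risky: low deductible gives 73 − 1 = 72; high deductible gives 124 − 94 = 30. No deviation. ✓
Both hold — the safe type sends high deductible.

high deductible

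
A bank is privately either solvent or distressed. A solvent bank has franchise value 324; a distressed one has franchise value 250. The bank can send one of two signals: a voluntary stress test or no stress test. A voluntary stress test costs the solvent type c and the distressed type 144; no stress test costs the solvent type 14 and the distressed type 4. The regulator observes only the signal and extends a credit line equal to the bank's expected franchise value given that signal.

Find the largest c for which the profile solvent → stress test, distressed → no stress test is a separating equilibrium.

88

Under separation: stress test → solvent (pays 324); no stress test → distressed (pays 250).
Distressed: 250 − 4 = 246 ≥ 324 − 144 = 180. Holds regardless of c. ✓
Solvent: 324 − c ≥ 250 − 14, so c ≤ 324 − 236 = 88.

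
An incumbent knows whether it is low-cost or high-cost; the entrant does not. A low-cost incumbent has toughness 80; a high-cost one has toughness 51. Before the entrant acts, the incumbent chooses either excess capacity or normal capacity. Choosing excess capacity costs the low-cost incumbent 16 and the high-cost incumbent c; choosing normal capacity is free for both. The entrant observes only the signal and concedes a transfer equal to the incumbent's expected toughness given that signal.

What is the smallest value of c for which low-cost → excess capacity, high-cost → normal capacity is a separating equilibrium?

Under separation: excess capacity → low-cost (pays 80); normal capacity → high-cost (pays 51).
Low-cost: 80 − 16 = 64 ≥ 51 − 0 = 51. Holds regardless of c. ✓
High-cost: 51 − 0 ≥ 80 − c, so c ≥ 80 − 51 = 29.

29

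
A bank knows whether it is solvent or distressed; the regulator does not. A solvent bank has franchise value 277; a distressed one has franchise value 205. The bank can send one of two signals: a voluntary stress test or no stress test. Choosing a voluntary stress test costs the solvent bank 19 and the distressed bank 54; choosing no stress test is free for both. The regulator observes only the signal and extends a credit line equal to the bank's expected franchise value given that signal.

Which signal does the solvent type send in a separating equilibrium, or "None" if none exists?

Try solvent → stress test, distressed → no stress test:
  If types separate, stress test earns payment 277 and no stress test earns 205.
  Solvent: stress test gives 277 − 19 = 258; no stress test gives 205 − 0 = 205. No deviation. ✓
  Distressed: no stress test gives 205 − 0 = 205; stress test gives 277 − 54 = 223. Would deviate. ✗
Try solvent → no stress test, distressed → stress test:
  If types separate, no stress test earns payment 277 and stress test earns 205.
  Solvent: no stress test gives 277 − 0 = 277; stress test gives 205 − 19 = 186. No deviation. ✓
  Distressed: stress test gives 205 − 54 = 151; no stress test gives 277 − 0 = 277. Would deviate. ✗
Neither assignment is incentive-compatible.

None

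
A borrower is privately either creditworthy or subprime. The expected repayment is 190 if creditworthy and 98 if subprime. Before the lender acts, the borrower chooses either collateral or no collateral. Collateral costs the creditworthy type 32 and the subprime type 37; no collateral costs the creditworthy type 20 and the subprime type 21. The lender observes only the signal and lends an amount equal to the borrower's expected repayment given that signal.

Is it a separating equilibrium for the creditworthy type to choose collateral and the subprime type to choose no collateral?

If types separate, collateral earns payment 190 and no collateral earns 98.
Creditworthy: collateral gives 190 − 32 = 158; no collateral gives 98 − 20 = 78. No deviation. ✓
Subprime: no collateral gives 98 − 21 = 77; collateral gives 190 − 37 = 153. Would deviate. ✗

No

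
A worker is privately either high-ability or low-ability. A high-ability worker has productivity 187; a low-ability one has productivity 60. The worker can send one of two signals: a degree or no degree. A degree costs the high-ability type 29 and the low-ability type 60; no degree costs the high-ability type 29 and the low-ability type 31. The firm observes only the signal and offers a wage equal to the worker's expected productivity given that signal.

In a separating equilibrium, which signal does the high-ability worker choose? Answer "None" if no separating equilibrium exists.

Try high-ability → degree, low-ability → no degree:
  If types separate, degree earns payment 187 and no degree earns 60.
  High-ability: degree gives 187 − 29 = 158; no degree gives 60 − 29 = 31. No deviation. ✓
  Low-ability: no degree gives 60 − 31 = 29; degree gives 187 − 60 = 127. Would deviate. ✗
Try high-ability → no degree, low-ability → degree:
  If types separate, no degree earns payment 187 and degree earns 60.
  High-ability: no degree gives 187 − 29 = 158; degree gives 60 − 29 = 31. No deviation. ✓
  Low-ability: degree gives 60 − 60 = 0; no degree gives 187 − 31 = 156. Would deviate. ✗
Neither assignment is incentive-compatible.

None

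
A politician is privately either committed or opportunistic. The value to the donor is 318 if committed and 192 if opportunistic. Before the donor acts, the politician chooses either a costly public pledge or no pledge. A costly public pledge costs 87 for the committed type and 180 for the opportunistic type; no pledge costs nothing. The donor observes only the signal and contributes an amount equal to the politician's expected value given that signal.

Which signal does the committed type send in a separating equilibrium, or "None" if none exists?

pledge

Try committed → pledge, opportunistic → no pledge:
  If types separate, pledge earns payment 318 and no pledge earns 192.
  Committed: pledge gives 318 − 87 = 231; no pledge gives 192 − 0 = 192. No deviation. ✓
  Opportunistic: no pledge gives 192 − 0 = 192; pledge gives 318 − 180 = 138. No deviation. ✓
Both hold — the committed type sends pledge.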